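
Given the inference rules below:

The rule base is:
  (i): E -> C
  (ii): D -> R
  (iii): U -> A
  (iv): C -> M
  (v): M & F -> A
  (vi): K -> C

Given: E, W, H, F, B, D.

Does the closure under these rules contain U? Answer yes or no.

[1] (i) [E -> C]; (ii) [D -> R]. ⇒ new: C, R.
[2] (iv) [C -> M]. ⇒ new: M.
[3] (v) [M & F -> A]. ⇒ new: A.
Fixed point reached. No rule has U as a consequent, and it is not given.

no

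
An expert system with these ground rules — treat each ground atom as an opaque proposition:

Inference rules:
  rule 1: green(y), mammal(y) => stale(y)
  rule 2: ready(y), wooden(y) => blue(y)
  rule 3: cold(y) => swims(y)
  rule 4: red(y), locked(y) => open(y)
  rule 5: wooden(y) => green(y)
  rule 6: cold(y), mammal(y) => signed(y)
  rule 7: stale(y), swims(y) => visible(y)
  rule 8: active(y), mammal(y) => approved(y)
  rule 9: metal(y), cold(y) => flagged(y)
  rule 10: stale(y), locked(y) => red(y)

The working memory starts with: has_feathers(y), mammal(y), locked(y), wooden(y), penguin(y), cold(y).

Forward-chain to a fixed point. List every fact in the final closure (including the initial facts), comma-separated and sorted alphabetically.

cold(y), green(y), has_feathers(y), locked(y), mammal(y), open(y), penguin(y), red(y), signed(y), stale(y), swims(y), visible(y), wooden(y)

Round 1 — rule 3, rule 5, rule 6, derive swims(y), green(y), signed(y).
Round 2 — rule 1, derive stale(y).
Round 3 — rule 7, rule 10, derive visible(y), red(y).
Round 4 — rule 4, derive open(y).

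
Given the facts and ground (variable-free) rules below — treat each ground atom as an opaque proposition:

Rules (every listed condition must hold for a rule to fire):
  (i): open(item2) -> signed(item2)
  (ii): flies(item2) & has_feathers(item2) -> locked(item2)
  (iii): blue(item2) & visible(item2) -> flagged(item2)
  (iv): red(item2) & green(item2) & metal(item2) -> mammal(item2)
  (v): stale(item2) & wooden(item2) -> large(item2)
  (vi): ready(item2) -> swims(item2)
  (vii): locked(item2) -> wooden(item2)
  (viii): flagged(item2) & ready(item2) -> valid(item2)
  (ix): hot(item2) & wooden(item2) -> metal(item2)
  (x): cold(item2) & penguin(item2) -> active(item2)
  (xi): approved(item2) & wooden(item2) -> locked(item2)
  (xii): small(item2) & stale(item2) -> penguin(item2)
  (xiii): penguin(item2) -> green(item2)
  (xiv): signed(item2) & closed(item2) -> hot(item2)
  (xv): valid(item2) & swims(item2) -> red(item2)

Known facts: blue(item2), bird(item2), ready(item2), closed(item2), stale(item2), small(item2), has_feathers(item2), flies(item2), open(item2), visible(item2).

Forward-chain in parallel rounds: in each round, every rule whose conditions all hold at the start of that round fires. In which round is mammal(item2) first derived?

Round 1 fires (i), (ii), (iii), (vi), (xii), giving signed(item2), locked(item2), flagged(item2), swims(item2), penguin(item2).
Round 2 fires (vii), (viii), (xiii), (xiv), giving wooden(item2), valid(item2), green(item2), hot(item2).
Round 3 fires (v), (ix), (xv), giving large(item2), metal(item2), red(item2).
Round 4 fires (iv), giving mammal(item2).
mammal(item2) first appears in round 4.

4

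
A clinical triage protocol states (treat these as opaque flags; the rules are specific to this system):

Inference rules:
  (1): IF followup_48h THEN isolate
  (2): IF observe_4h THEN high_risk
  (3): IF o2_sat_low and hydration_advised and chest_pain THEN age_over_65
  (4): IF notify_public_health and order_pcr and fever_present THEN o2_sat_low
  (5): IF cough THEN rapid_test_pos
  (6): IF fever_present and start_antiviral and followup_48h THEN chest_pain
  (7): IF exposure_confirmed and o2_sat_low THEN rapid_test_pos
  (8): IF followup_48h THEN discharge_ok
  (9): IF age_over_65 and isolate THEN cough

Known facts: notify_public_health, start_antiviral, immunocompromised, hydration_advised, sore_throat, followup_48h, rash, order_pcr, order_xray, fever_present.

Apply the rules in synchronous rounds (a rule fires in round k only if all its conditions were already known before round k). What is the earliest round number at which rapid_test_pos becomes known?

4

Round 1: (1) [IF followup_48h THEN isolate]; (4) [IF notify_public_health and order_pcr and fever_present THEN o2_sat_low]; (6) [IF fever_present and start_antiviral and followup_48h THEN chest_pain]; (8) [IF followup_48h THEN discharge_ok]. Adds isolate, o2_sat_low, chest_pain, discharge_ok.
Round 2: (3) [IF o2_sat_low and hydration_advised and chest_pain THEN age_over_65]. Adds age_over_65.
Round 3: (9) [IF age_over_65 and isolate THEN cough]. Adds cough.
Round 4: (5) [IF cough THEN rapid_test_pos]. Adds rapid_test_pos.
rapid_test_pos first appears in round 4.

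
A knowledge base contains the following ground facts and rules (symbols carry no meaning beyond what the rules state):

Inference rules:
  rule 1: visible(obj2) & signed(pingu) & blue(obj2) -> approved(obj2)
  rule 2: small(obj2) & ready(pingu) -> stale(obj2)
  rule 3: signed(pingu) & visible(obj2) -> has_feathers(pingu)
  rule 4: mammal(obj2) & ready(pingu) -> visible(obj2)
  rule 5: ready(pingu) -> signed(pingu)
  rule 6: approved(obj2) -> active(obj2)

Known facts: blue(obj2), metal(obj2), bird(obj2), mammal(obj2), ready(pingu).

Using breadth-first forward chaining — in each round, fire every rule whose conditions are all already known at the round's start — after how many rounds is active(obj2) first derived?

Round 1 — rule 4, rule 5, derive visible(obj2), signed(pingu).
Round 2 — rule 1, rule 3, derive approved(obj2), has_feathers(pingu).
Round 3 — rule 6, derive active(obj2).
active(obj2) first appears in round 3.

3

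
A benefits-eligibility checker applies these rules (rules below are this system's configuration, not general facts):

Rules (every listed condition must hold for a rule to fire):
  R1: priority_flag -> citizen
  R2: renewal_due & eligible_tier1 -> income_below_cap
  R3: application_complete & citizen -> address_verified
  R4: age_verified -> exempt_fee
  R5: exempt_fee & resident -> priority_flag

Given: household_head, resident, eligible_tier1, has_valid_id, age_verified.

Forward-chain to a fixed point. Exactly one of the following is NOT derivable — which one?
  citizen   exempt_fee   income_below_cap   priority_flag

Round 1 fires R4, giving exempt_fee.
Round 2 fires R5, giving priority_flag.
Round 3 fires R1, giving citizen.
Derived: exempt_fee (round 1), priority_flag (round 2), citizen (round 3). income_below_cap never appears in any round.

income_below_cap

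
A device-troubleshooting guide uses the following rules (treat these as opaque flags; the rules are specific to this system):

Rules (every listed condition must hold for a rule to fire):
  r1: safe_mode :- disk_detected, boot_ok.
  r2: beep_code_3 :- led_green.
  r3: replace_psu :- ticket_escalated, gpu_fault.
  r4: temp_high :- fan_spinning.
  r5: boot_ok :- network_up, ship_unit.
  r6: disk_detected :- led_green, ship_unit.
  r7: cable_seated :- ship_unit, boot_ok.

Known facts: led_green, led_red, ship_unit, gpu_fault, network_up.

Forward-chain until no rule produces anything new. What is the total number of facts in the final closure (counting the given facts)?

[1] r2 [beep_code_3 :- led_green.]; r5 [boot_ok :- network_up, ship_unit.]; r6 [disk_detected :- led_green, ship_unit.]. ⇒ new: beep_code_3, boot_ok, disk_detected.
[2] r1 [safe_mode :- disk_detected, boot_ok.]; r7 [cable_seated :- ship_unit, boot_ok.]. ⇒ new: safe_mode, cable_seated.
Closure: {beep_code_3, boot_ok, cable_seated, disk_detected, gpu_fault, led_green, led_red, network_up, safe_mode, ship_unit} — 10 facts.

10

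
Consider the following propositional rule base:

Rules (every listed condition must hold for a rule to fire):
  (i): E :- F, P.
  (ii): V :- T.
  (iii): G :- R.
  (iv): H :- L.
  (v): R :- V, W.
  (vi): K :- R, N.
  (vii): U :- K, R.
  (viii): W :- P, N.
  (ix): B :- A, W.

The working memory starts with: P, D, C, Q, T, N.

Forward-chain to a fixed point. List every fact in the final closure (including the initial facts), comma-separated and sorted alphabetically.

C, D, G, K, N, P, Q, R, T, U, V, W

Round 1 fires (ii), (viii), giving V, W.
Round 2 fires (v), giving R.
Round 3 fires (iii), (vi), giving G, K.
Round 4 fires (vii), giving U.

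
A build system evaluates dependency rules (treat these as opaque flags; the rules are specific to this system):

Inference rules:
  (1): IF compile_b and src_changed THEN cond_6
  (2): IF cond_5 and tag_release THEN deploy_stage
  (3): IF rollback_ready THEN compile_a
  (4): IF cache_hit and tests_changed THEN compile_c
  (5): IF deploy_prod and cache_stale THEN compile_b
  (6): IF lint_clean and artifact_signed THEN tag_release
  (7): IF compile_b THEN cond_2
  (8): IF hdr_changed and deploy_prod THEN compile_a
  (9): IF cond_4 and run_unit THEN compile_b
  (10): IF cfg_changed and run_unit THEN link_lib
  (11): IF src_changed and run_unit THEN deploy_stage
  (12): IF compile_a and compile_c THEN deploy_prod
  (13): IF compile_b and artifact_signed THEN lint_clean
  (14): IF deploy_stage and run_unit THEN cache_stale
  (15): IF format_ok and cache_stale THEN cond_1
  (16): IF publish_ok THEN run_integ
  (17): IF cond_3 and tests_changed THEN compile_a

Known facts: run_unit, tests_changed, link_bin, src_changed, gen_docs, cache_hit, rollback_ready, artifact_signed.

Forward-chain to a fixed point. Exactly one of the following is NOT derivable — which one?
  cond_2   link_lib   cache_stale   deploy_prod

link_lib

[1] (3) [IF rollback_ready THEN compile_a]; (4) [IF cache_hit and tests_changed THEN compile_c]; (11) [IF src_changed and run_unit THEN deploy_stage]. ⇒ new: compile_a, compile_c, deploy_stage.
[2] (12) [IF compile_a and compile_c THEN deploy_prod]; (14) [IF deploy_stage and run_unit THEN cache_stale]. ⇒ new: deploy_prod, cache_stale.
[3] (5) [IF deploy_prod and cache_stale THEN compile_b]. ⇒ new: compile_b.
[4] (1) [IF compile_b and src_changed THEN cond_6]; (7) [IF compile_b THEN cond_2]; (13) [IF compile_b and artifact_signed THEN lint_clean]. ⇒ new: cond_6, cond_2, lint_clean.
[5] (6) [IF lint_clean and artifact_signed THEN tag_release]. ⇒ new: tag_release.
Derived: cache_stale (round 2), deploy_prod (round 2), cond_2 (round 4). link_lib never appears in any round.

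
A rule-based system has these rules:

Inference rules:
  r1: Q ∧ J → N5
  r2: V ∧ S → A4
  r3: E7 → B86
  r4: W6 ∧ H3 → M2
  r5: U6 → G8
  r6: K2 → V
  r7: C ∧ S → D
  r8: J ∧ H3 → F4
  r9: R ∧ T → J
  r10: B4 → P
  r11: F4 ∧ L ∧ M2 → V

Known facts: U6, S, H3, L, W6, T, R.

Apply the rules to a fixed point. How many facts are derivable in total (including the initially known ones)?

Round 1 — r4, r5, r9, derive M2, G8, J.
Round 2 — r8, derive F4.
Round 3 — r11, derive V.
Round 4 — r2, derive A4.
Closure: {A4, F4, G8, H3, J, L, M2, R, S, T, U6, V, W6} — 13 facts.

13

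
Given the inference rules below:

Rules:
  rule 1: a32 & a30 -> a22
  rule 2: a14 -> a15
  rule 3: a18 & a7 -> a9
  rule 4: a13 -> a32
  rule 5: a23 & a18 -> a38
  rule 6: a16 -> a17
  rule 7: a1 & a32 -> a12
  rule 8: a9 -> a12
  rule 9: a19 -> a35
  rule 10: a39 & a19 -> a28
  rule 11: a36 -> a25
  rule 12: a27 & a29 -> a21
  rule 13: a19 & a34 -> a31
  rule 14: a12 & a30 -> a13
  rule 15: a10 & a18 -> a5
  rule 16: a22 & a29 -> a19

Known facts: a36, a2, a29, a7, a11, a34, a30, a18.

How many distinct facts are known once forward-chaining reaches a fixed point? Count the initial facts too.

Round 1: rule 3 [a18 & a7 -> a9]; rule 11 [a36 -> a25]. Adds a9, a25.
Round 2: rule 8 [a9 -> a12]. Adds a12.
Round 3: rule 14 [a12 & a30 -> a13]. Adds a13.
Round 4: rule 4 [a13 -> a32]. Adds a32.
Round 5: rule 1 [a32 & a30 -> a22]. Adds a22.
Round 6: rule 16 [a22 & a29 -> a19]. Adds a19.
Round 7: rule 9 [a19 -> a35]; rule 13 [a19 & a34 -> a31]. Adds a35, a31.
Closure: {a11, a12, a13, a18, a19, a2, a22, a25, a29, a30, a31, a32, a34, a35, a36, a7, a9} — 17 facts.

17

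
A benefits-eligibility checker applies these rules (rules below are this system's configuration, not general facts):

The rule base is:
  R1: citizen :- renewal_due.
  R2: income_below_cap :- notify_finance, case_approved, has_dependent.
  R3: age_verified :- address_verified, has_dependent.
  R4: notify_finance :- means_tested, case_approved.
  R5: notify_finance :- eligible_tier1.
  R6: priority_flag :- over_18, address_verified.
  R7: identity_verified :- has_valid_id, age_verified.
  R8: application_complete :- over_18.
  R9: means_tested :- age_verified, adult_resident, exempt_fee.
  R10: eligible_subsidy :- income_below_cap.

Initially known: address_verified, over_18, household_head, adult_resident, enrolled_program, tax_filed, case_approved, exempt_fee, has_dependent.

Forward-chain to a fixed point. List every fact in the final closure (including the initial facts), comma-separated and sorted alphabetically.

[1] R3 [age_verified :- address_verified, has_dependent.]; R6 [priority_flag :- over_18, address_verified.]; R8 [application_complete :- over_18.]. ⇒ new: age_verified, priority_flag, application_complete.
[2] R9 [means_tested :- age_verified, adult_resident, exempt_fee.]. ⇒ new: means_tested.
[3] R4 [notify_finance :- means_tested, case_approved.]. ⇒ new: notify_finance.
[4] R2 [income_below_cap :- notify_finance, case_approved, has_dependent.]. ⇒ new: income_below_cap.
[5] R10 [eligible_subsidy :- income_below_cap.]. ⇒ new: eligible_subsidy.

address_verified, adult_resident, age_verified, application_complete, case_approved, eligible_subsidy, enrolled_program, exempt_fee, has_dependent, household_head, income_below_cap, means_tested, notify_finance, over_18, priority_flag, tax_filed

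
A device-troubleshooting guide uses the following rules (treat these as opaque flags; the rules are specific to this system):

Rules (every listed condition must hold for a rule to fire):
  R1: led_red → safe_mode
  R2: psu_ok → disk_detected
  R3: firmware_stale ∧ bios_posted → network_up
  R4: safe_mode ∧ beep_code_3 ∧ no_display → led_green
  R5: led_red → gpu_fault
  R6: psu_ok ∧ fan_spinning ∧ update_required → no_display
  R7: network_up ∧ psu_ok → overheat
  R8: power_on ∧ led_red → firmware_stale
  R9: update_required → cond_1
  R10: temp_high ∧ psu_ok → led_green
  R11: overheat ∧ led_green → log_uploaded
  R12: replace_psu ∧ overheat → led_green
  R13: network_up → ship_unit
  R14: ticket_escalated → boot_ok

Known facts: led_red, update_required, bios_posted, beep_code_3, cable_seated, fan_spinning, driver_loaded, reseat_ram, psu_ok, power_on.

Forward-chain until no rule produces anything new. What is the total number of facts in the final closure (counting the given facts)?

[1] R1 [led_red → safe_mode]; R2 [psu_ok → disk_detected]; R5 [led_red → gpu_fault]; R6 [psu_ok ∧ fan_spinning ∧ update_required → no_display]; R8 [power_on ∧ led_red → firmware_stale]; R9 [update_required → cond_1]. ⇒ new: safe_mode, disk_detected, gpu_fault, no_display, firmware_stale, cond_1.
[2] R3 [firmware_stale ∧ bios_posted → network_up]; R4 [safe_mode ∧ beep_code_3 ∧ no_display → led_green]. ⇒ new: network_up, led_green.
[3] R7 [network_up ∧ psu_ok → overheat]; R13 [network_up → ship_unit]. ⇒ new: overheat, ship_unit.
[4] R11 [overheat ∧ led_green → log_uploaded]. ⇒ new: log_uploaded.
Closure: {beep_code_3, bios_posted, cable_seated, cond_1, disk_detected, driver_loaded, fan_spinning, firmware_stale, gpu_fault, led_green, led_red, log_uploaded, network_up, no_display, overheat, power_on, psu_ok, reseat_ram, safe_mode, ship_unit, update_required} — 21 facts.

21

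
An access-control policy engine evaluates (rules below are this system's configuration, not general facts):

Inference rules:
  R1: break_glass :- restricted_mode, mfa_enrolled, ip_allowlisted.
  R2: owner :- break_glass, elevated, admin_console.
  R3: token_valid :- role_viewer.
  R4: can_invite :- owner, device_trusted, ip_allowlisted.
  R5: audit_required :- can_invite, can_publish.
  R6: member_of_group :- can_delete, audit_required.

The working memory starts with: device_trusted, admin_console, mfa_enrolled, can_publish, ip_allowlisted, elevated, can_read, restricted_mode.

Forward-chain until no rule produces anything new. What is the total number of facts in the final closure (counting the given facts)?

[1] R1 [break_glass :- restricted_mode, mfa_enrolled, ip_allowlisted.]. ⇒ new: break_glass.
[2] R2 [owner :- break_glass, elevated, admin_console.]. ⇒ new: owner.
[3] R4 [can_invite :- owner, device_trusted, ip_allowlisted.]. ⇒ new: can_invite.
[4] R5 [audit_required :- can_invite, can_publish.]. ⇒ new: audit_required.
Closure: {admin_console, audit_required, break_glass, can_invite, can_publish, can_read, device_trusted, elevated, ip_allowlisted, mfa_enrolled, owner, restricted_mode} — 12 facts.

12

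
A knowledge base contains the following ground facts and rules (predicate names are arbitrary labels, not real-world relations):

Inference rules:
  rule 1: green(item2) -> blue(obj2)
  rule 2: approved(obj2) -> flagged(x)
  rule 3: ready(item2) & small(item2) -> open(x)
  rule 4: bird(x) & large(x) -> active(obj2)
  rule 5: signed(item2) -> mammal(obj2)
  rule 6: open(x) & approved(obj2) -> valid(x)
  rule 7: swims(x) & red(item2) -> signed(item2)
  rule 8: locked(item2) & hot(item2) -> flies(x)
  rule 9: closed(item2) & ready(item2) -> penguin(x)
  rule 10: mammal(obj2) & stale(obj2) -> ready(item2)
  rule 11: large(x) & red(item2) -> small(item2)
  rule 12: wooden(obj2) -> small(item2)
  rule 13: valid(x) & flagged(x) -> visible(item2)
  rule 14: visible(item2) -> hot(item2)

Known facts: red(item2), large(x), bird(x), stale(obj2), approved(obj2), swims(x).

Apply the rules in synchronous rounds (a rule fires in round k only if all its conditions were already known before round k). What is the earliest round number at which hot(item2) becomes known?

Round 1 — rule 2, rule 4, rule 7, rule 11, derive flagged(x), active(obj2), signed(item2), small(item2).
Round 2 — rule 5, derive mammal(obj2).
Round 3 — rule 10, derive ready(item2).
Round 4 — rule 3, derive open(x).
Round 5 — rule 6, derive valid(x).
Round 6 — rule 13, derive visible(item2).
Round 7 — rule 14, derive hot(item2).
hot(item2) first appears in round 7.

7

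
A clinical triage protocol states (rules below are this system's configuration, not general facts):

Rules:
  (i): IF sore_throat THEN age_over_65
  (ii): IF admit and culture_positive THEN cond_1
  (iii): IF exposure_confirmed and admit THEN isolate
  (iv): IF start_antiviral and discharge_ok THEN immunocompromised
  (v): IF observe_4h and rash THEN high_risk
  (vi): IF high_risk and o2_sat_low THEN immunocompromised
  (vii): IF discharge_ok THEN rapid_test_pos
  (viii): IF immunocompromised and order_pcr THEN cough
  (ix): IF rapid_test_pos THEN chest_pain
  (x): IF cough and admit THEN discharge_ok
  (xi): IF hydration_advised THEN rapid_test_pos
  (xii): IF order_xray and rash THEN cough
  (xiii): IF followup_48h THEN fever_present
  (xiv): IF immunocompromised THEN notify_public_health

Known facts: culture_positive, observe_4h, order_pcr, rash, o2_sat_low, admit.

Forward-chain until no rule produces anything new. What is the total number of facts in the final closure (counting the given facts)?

[1] (ii) [IF admit and culture_positive THEN cond_1]; (v) [IF observe_4h and rash THEN high_risk]. ⇒ new: cond_1, high_risk.
[2] (vi) [IF high_risk and o2_sat_low THEN immunocompromised]. ⇒ new: immunocompromised.
[3] (viii) [IF immunocompromised and order_pcr THEN cough]; (xiv) [IF immunocompromised THEN notify_public_health]. ⇒ new: cough, notify_public_health.
[4] (x) [IF cough and admit THEN discharge_ok]. ⇒ new: discharge_ok.
[5] (vii) [IF discharge_ok THEN rapid_test_pos]. ⇒ new: rapid_test_pos.
[6] (ix) [IF rapid_test_pos THEN chest_pain]. ⇒ new: chest_pain.
Closure: {admit, chest_pain, cond_1, cough, culture_positive, discharge_ok, high_risk, immunocompromised, notify_public_health, o2_sat_low, observe_4h, order_pcr, rapid_test_pos, rash} — 14 facts.

14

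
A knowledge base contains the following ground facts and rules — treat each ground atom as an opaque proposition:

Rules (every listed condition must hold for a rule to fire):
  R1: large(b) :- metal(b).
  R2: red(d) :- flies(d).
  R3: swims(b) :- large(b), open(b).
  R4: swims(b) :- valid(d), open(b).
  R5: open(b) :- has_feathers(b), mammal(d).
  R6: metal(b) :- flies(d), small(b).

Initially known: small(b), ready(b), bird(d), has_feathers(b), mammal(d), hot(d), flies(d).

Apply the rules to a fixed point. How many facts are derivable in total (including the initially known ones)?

12

Round 1: R2 [red(d) :- flies(d).]; R5 [open(b) :- has_feathers(b), mammal(d).]; R6 [metal(b) :- flies(d), small(b).]. Adds red(d), open(b), metal(b).
Round 2: R1 [large(b) :- metal(b).]. Adds large(b).
Round 3: R3 [swims(b) :- large(b), open(b).]. Adds swims(b).
Closure: {bird(d), flies(d), has_feathers(b), hot(d), large(b), mammal(d), metal(b), open(b), ready(b), red(d), small(b), swims(b)} — 12 facts.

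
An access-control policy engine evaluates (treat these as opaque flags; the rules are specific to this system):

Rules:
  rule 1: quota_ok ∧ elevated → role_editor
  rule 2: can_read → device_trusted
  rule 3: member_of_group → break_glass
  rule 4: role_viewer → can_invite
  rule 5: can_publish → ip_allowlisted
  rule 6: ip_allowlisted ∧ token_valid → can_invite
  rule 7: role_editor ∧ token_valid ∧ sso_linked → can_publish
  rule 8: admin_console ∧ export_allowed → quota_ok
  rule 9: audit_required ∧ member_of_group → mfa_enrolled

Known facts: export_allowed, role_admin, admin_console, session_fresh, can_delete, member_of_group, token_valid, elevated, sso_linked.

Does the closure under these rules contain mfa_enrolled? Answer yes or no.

Round 1 — rule 3, rule 8, derive break_glass, quota_ok.
Round 2 — rule 1, derive role_editor.
Round 3 — rule 7, derive can_publish.
Round 4 — rule 5, derive ip_allowlisted.
Round 5 — rule 6, derive can_invite.
Fixed point reached. mfa_enrolled is concluded only by rule 9; rule 9 needs audit_required (never derived).

no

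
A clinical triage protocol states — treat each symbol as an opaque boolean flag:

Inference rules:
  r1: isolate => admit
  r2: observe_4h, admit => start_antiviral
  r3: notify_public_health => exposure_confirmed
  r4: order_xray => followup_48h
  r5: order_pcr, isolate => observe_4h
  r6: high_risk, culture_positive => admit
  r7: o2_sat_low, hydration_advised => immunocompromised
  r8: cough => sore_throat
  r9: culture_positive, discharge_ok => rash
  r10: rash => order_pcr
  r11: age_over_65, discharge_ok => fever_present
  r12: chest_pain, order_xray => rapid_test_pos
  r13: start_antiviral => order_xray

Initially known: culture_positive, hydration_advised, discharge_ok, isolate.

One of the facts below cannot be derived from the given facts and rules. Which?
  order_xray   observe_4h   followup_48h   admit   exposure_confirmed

exposure_confirmed

Round 1: r1 [isolate => admit]; r9 [culture_positive, discharge_ok => rash]. Adds admit, rash.
Round 2: r10 [rash => order_pcr]. Adds order_pcr.
Round 3: r5 [order_pcr, isolate => observe_4h]. Adds observe_4h.
Round 4: r2 [observe_4h, admit => start_antiviral]. Adds start_antiviral.
Round 5: r13 [start_antiviral => order_xray]. Adds order_xray.
Round 6: r4 [order_xray => followup_48h]. Adds followup_48h.
Derived: admit (round 1), observe_4h (round 3), order_xray (round 5), followup_48h (round 6). exposure_confirmed never appears in any round.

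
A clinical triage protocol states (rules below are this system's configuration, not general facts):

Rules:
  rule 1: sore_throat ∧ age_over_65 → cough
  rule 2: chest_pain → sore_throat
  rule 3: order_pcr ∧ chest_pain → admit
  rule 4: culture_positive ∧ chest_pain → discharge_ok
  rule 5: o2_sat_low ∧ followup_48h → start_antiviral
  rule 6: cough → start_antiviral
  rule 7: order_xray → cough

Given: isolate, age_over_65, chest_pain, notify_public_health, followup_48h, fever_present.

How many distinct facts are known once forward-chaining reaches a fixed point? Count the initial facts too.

9

[1] rule 2 [chest_pain → sore_throat]. ⇒ new: sore_throat.
[2] rule 1 [sore_throat ∧ age_over_65 → cough]. ⇒ new: cough.
[3] rule 6 [cough → start_antiviral]. ⇒ new: start_antiviral.
Closure: {age_over_65, chest_pain, cough, fever_present, followup_48h, isolate, notify_public_health, sore_throat, start_antiviral} — 9 facts.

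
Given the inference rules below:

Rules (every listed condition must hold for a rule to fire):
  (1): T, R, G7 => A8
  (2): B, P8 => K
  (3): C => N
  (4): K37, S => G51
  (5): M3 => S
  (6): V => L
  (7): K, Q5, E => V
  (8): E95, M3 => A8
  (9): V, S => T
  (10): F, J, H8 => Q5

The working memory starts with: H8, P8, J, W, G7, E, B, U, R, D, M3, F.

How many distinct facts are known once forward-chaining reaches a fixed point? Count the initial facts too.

[1] (2) [B, P8 => K]; (5) [M3 => S]; (10) [F, J, H8 => Q5]. ⇒ new: K, S, Q5.
[2] (7) [K, Q5, E => V]. ⇒ new: V.
[3] (6) [V => L]; (9) [V, S => T]. ⇒ new: L, T.
[4] (1) [T, R, G7 => A8]. ⇒ new: A8.
Closure: {A8, B, D, E, F, G7, H8, J, K, L, M3, P8, Q5, R, S, T, U, V, W} — 19 facts.

19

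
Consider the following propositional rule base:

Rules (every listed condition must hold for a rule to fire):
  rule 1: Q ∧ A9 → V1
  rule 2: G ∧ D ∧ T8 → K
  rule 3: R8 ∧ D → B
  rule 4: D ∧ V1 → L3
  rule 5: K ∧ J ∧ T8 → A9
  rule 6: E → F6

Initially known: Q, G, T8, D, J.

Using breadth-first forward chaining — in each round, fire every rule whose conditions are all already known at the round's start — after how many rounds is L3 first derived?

Round 1 — rule 2, derive K.
Round 2 — rule 5, derive A9.
Round 3 — rule 1, derive V1.
Round 4 — rule 4, derive L3.
L3 first appears in round 4.

4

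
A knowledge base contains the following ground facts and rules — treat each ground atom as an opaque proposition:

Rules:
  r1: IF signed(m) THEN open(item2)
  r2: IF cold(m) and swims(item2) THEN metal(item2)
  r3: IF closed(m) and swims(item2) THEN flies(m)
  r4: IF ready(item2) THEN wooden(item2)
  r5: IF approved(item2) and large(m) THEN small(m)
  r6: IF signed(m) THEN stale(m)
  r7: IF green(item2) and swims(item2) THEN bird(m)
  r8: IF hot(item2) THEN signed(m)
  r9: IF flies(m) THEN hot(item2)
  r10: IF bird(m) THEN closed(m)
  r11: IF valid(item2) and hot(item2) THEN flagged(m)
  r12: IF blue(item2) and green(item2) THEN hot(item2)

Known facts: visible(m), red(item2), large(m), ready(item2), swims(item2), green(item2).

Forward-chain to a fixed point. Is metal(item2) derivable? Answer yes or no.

no

Round 1: r4 [IF ready(item2) THEN wooden(item2)]; r7 [IF green(item2) and swims(item2) THEN bird(m)]. Adds wooden(item2), bird(m).
Round 2: r10 [IF bird(m) THEN closed(m)]. Adds closed(m).
Round 3: r3 [IF closed(m) and swims(item2) THEN flies(m)]. Adds flies(m).
Round 4: r9 [IF flies(m) THEN hot(item2)]. Adds hot(item2).
Round 5: r8 [IF hot(item2) THEN signed(m)]. Adds signed(m).
Round 6: r1 [IF signed(m) THEN open(item2)]; r6 [IF signed(m) THEN stale(m)]. Adds open(item2), stale(m).
Fixed point reached. metal(item2) is concluded only by r2; r2 needs cold(m) (never derived).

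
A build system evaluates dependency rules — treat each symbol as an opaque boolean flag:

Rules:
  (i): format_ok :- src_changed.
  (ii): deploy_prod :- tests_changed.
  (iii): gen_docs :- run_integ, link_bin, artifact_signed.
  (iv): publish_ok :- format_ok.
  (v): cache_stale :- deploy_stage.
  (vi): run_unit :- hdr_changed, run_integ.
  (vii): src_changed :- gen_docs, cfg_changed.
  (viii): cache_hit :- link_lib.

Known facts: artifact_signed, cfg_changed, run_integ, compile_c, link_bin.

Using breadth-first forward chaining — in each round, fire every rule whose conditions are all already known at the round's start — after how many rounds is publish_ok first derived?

Round 1 — (iii), derive gen_docs.
Round 2 — (vii), derive src_changed.
Round 3 — (i), derive format_ok.
Round 4 — (iv), derive publish_ok.
publish_ok first appears in round 4.

4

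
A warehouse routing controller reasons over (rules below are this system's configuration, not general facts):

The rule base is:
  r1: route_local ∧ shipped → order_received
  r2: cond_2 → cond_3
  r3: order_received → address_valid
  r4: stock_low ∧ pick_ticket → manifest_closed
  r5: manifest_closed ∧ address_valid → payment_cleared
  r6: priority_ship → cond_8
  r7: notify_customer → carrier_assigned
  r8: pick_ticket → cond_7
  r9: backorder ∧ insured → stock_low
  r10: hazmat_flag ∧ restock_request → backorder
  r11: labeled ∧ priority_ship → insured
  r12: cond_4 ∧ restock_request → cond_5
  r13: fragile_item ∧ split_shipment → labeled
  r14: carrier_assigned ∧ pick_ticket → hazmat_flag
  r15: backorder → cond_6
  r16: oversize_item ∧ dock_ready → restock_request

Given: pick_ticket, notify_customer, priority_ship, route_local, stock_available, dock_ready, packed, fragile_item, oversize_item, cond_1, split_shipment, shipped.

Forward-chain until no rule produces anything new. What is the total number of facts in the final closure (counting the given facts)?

26

Round 1: r1 [route_local ∧ shipped → order_received]; r6 [priority_ship → cond_8]; r7 [notify_customer → carrier_assigned]; r8 [pick_ticket → cond_7]; r13 [fragile_item ∧ split_shipment → labeled]; r16 [oversize_item ∧ dock_ready → restock_request]. Adds order_received, cond_8, carrier_assigned, cond_7, labeled, restock_request.
Round 2: r3 [order_received → address_valid]; r11 [labeled ∧ priority_ship → insured]; r14 [carrier_assigned ∧ pick_ticket → hazmat_flag]. Adds address_valid, insured, hazmat_flag.
Round 3: r10 [hazmat_flag ∧ restock_request → backorder]. Adds backorder.
Round 4: r9 [backorder ∧ insured → stock_low]; r15 [backorder → cond_6]. Adds stock_low, cond_6.
Round 5: r4 [stock_low ∧ pick_ticket → manifest_closed]. Adds manifest_closed.
Round 6: r5 [manifest_closed ∧ address_valid → payment_cleared]. Adds payment_cleared.
Closure: {address_valid, backorder, carrier_assigned, cond_1, cond_6, cond_7, cond_8, dock_ready, fragile_item, hazmat_flag, insured, labeled, manifest_closed, notify_customer, order_received, oversize_item, packed, payment_cleared, pick_ticket, priority_ship, restock_request, route_local, shipped, split_shipment, stock_available, stock_low} — 26 facts.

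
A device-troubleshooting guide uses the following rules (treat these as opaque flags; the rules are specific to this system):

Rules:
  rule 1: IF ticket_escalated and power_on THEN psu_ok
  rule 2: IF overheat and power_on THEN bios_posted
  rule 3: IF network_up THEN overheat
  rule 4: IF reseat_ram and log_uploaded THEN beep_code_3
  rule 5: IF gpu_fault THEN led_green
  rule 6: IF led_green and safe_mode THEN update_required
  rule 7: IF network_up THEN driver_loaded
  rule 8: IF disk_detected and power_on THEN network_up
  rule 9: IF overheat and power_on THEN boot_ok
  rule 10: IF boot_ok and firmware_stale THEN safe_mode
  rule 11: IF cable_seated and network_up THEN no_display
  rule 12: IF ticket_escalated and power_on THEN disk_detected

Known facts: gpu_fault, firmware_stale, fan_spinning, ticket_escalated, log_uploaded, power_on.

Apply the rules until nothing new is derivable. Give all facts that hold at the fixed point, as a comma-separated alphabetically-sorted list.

bios_posted, boot_ok, disk_detected, driver_loaded, fan_spinning, firmware_stale, gpu_fault, led_green, log_uploaded, network_up, overheat, power_on, psu_ok, safe_mode, ticket_escalated, update_required

Round 1 fires rule 1, rule 5, rule 12, giving psu_ok, led_green, disk_detected.
Round 2 fires rule 8, giving network_up.
Round 3 fires rule 3, rule 7, giving overheat, driver_loaded.
Round 4 fires rule 2, rule 9, giving bios_posted, boot_ok.
Round 5 fires rule 10, giving safe_mode.
Round 6 fires rule 6, giving update_required.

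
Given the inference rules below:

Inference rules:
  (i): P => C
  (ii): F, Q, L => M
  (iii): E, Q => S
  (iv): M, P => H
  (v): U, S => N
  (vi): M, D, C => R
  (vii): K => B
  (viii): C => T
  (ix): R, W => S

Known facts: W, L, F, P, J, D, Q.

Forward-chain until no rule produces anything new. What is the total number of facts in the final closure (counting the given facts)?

Round 1 fires (i), (ii), giving C, M.
Round 2 fires (iv), (vi), (viii), giving H, R, T.
Round 3 fires (ix), giving S.
Closure: {C, D, F, H, J, L, M, P, Q, R, S, T, W} — 13 facts.

13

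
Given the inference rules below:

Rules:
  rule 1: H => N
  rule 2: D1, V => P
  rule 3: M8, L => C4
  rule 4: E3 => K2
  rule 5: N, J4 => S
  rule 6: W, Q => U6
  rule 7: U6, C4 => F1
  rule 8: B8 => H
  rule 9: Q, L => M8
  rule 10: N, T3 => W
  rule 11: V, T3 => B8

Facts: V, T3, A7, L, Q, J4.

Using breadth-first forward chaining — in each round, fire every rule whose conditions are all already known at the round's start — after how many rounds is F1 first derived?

6

Round 1: rule 9 [Q, L => M8]; rule 11 [V, T3 => B8]. New: M8, B8.
Round 2: rule 3 [M8, L => C4]; rule 8 [B8 => H]. New: C4, H.
Round 3: rule 1 [H => N]. New: N.
Round 4: rule 5 [N, J4 => S]; rule 10 [N, T3 => W]. New: S, W.
Round 5: rule 6 [W, Q => U6]. New: U6.
Round 6: rule 7 [U6, C4 => F1]. New: F1.
F1 first appears in round 6.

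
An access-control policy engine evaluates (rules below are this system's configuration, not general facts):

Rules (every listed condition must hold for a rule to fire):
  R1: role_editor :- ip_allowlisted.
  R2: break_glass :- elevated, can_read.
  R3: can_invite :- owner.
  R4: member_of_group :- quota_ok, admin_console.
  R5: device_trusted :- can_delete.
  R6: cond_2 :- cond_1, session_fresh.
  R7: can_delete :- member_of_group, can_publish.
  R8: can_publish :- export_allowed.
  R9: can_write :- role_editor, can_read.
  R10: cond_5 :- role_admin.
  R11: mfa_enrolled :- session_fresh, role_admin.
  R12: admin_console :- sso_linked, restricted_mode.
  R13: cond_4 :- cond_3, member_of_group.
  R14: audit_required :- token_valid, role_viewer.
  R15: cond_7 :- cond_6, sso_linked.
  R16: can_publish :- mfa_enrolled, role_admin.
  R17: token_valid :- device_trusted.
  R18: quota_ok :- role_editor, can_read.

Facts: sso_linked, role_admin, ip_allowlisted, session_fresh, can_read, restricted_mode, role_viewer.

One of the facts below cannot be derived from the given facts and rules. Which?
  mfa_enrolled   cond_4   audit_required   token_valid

cond_4

Round 1 fires R1, R10, R11, R12, giving role_editor, cond_5, mfa_enrolled, admin_console.
Round 2 fires R9, R16, R18, giving can_write, can_publish, quota_ok.
Round 3 fires R4, giving member_of_group.
Round 4 fires R7, giving can_delete.
Round 5 fires R5, giving device_trusted.
Round 6 fires R17, giving token_valid.
Round 7 fires R14, giving audit_required.
Derived: mfa_enrolled (round 1), token_valid (round 6), audit_required (round 7). cond_4 never appears in any round.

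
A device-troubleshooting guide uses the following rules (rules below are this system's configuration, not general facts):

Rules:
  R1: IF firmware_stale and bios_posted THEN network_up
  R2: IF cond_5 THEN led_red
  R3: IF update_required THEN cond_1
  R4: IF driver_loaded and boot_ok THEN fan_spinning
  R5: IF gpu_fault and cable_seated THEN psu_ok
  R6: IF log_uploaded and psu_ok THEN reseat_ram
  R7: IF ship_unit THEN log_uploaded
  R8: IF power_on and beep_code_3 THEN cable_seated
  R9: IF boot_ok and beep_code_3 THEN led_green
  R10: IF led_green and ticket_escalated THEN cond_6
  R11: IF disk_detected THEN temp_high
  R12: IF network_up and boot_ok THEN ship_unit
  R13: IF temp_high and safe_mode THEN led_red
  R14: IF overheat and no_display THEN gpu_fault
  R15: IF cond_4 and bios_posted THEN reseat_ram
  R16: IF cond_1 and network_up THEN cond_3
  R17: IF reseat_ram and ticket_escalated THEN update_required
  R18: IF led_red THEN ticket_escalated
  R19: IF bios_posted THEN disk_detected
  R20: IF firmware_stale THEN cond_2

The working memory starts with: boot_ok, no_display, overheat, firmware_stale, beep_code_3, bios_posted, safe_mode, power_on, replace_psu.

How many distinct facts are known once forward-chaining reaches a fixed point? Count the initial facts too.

Round 1 fires R1, R8, R9, R14, R19, R20, giving network_up, cable_seated, led_green, gpu_fault, disk_detected, cond_2.
Round 2 fires R5, R11, R12, giving psu_ok, temp_high, ship_unit.
Round 3 fires R7, R13, giving log_uploaded, led_red.
Round 4 fires R6, R18, giving reseat_ram, ticket_escalated.
Round 5 fires R10, R17, giving cond_6, update_required.
Round 6 fires R3, giving cond_1.
Round 7 fires R16, giving cond_3.
Closure: {beep_code_3, bios_posted, boot_ok, cable_seated, cond_1, cond_2, cond_3, cond_6, disk_detected, firmware_stale, gpu_fault, led_green, led_red, log_uploaded, network_up, no_display, overheat, power_on, psu_ok, replace_psu, reseat_ram, safe_mode, ship_unit, temp_high, ticket_escalated, update_required} — 26 facts.

26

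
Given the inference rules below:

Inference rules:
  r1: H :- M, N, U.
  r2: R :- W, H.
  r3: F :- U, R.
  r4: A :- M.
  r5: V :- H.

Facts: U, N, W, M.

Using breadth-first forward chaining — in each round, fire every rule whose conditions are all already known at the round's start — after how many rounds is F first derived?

3

[1] r1 [H :- M, N, U.]; r4 [A :- M.]. ⇒ new: H, A.
[2] r2 [R :- W, H.]; r5 [V :- H.]. ⇒ new: R, V.
[3] r3 [F :- U, R.]. ⇒ new: F.
F first appears in round 3.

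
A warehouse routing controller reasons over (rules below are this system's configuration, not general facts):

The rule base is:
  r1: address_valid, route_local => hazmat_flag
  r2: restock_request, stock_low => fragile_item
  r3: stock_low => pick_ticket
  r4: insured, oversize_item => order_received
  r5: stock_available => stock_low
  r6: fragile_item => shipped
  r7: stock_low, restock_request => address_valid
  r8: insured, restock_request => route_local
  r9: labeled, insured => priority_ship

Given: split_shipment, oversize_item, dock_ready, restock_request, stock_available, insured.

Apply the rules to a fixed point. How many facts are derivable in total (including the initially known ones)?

14

Round 1: r4 [insured, oversize_item => order_received]; r5 [stock_available => stock_low]; r8 [insured, restock_request => route_local]. Adds order_received, stock_low, route_local.
Round 2: r2 [restock_request, stock_low => fragile_item]; r3 [stock_low => pick_ticket]; r7 [stock_low, restock_request => address_valid]. Adds fragile_item, pick_ticket, address_valid.
Round 3: r1 [address_valid, route_local => hazmat_flag]; r6 [fragile_item => shipped]. Adds hazmat_flag, shipped.
Closure: {address_valid, dock_ready, fragile_item, hazmat_flag, insured, order_received, oversize_item, pick_ticket, restock_request, route_local, shipped, split_shipment, stock_available, stock_low} — 14 facts.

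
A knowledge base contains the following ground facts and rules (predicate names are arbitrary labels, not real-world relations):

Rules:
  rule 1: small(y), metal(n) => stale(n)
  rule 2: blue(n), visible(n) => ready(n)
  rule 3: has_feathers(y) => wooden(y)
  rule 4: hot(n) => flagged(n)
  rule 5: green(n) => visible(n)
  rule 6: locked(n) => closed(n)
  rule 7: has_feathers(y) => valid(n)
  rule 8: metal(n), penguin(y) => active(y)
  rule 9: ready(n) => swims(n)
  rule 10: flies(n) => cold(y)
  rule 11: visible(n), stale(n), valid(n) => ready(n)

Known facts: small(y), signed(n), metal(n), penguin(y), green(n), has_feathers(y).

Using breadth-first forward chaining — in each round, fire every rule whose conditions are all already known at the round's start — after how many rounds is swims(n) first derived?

Round 1 fires rule 1, rule 3, rule 5, rule 7, rule 8, giving stale(n), wooden(y), visible(n), valid(n), active(y).
Round 2 fires rule 11, giving ready(n).
Round 3 fires rule 9, giving swims(n).
swims(n) first appears in round 3.

3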